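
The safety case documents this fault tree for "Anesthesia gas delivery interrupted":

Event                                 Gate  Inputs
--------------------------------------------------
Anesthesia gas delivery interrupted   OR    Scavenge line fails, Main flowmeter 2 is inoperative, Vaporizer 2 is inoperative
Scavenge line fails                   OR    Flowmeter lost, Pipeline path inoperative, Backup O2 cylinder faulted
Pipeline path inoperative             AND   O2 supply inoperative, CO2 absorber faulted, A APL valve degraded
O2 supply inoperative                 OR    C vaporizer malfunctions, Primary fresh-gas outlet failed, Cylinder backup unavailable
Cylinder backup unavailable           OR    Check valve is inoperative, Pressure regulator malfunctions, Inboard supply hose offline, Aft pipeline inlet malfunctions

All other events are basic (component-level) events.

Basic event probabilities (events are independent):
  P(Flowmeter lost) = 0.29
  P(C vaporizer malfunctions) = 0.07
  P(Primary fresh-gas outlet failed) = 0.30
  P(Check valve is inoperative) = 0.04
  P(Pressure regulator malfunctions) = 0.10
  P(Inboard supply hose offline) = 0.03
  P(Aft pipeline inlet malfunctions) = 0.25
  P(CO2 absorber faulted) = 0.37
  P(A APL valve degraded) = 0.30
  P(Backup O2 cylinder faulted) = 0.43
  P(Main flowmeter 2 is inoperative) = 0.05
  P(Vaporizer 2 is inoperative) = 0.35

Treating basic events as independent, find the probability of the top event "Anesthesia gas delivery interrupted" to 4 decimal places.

0.7665

P(Cylinder backup unavailable) [OR] = 1 − (1−0.04) × (1−0.10) × (1−0.03) × (1−0.25) = 0.371440
P(O2 supply inoperative) [OR] = 1 − (1−0.07) × (1−0.30) × (1−0.371440) = 0.590807
P(Pipeline path inoperative) [AND] = 0.590807 × 0.37 × 0.30 = 0.065580
P(Scavenge line fails) [OR] = 1 − (1−0.29) × (1−0.065580) × (1−0.43) = 0.621840
P(Anesthesia gas delivery interrupted) [OR] = 1 − (1−0.621840) × (1−0.05) × (1−0.35) = 0.766486
Rounded to 4 decimal places: P(Anesthesia gas delivery interrupted) ≈ 0.7665.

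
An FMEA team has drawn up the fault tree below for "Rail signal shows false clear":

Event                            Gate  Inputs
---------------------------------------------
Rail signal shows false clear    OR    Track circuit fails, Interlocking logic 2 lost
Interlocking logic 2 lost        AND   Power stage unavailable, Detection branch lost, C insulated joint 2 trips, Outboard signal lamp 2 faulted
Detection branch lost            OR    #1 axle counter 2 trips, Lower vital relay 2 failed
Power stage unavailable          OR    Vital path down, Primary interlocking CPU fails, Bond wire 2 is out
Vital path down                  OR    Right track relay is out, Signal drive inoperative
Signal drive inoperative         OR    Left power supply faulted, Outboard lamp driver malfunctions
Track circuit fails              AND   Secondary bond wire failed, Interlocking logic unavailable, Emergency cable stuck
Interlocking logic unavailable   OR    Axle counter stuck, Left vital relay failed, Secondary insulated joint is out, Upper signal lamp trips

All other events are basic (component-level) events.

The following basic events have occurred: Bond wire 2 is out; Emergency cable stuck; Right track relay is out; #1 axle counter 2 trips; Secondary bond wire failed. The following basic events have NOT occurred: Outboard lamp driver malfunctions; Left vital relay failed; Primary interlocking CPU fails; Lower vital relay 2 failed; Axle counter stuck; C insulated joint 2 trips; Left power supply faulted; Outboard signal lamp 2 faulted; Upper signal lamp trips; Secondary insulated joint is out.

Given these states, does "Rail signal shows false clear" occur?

No

Interlocking logic unavailable [OR]: Axle counter stuck=not, Left vital relay failed=not, Secondary insulated joint is out=not, Upper signal lamp trips=not → no input occurs → does not occur.
Track circuit fails [AND]: Secondary bond wire failed=occurs, Interlocking logic unavailable=not, Emergency cable stuck=occurs → not all inputs occur → does not occur.
Signal drive inoperative [OR]: Left power supply faulted=not, Outboard lamp driver malfunctions=not → no input occurs → does not occur.
Vital path down [OR]: Right track relay is out=occurs, Signal drive inoperative=not → at least one input occurs → occurs.
Power stage unavailable [OR]: Vital path down=occurs, Primary interlocking CPU fails=not, Bond wire 2 is out=occurs → at least one input occurs → occurs.
Detection branch lost [OR]: #1 axle counter 2 trips=occurs, Lower vital relay 2 failed=not → at least one input occurs → occurs.
Interlocking logic 2 lost [AND]: Power stage unavailable=occurs, Detection branch lost=occurs, C insulated joint 2 trips=not, Outboard signal lamp 2 faulted=not → not all inputs occur → does not occur.
Rail signal shows false clear [OR]: Track circuit fails=not, Interlocking logic 2 lost=not → no input occurs → does not occur.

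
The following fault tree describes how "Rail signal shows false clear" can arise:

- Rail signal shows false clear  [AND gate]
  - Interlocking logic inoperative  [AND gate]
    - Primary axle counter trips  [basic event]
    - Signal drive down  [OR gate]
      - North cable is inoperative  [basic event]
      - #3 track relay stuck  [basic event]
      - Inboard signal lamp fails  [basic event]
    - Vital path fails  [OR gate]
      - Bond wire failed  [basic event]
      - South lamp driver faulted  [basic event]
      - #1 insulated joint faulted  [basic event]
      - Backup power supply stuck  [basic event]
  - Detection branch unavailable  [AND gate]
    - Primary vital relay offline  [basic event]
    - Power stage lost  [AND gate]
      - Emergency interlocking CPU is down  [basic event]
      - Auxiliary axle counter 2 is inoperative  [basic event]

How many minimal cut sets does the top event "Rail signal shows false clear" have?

12

Signal drive down [OR]: union of children's cut sets → 3 cut set(s).
Vital path fails [OR]: union of children's cut sets → 4 cut set(s).
Interlocking logic inoperative [AND]: one cut set from each child combined → 1 × 3 × 4 = 12 cut set(s).
Power stage lost [AND]: one cut set from each child combined → 1 × 1 = 1 cut set(s).
Detection branch unavailable [AND]: one cut set from each child combined → 1 × 1 = 1 cut set(s).
Rail signal shows false clear [AND]: one cut set from each child combined → 12 × 1 = 12 cut set(s).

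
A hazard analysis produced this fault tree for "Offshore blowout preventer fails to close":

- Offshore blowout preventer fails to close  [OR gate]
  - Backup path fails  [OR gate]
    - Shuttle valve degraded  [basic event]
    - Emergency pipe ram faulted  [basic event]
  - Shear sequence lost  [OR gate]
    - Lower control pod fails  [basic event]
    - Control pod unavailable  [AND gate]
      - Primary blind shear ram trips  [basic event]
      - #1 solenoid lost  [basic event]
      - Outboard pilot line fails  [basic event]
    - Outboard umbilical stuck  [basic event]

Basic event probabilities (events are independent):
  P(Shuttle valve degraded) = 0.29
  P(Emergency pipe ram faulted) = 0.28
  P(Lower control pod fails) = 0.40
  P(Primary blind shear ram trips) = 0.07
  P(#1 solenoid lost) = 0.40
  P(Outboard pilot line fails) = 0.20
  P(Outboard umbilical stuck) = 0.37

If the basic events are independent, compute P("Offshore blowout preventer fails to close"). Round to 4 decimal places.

P(Backup path fails) [OR] = 1 − (1−0.29) × (1−0.28) = 0.488800
P(Control pod unavailable) [AND] = 0.07 × 0.40 × 0.20 = 0.005600
P(Shear sequence lost) [OR] = 1 − (1−0.40) × (1−0.005600) × (1−0.37) = 0.624117
P(Offshore blowout preventer fails to close) [OR] = 1 − (1−0.488800) × (1−0.624117) = 0.807849
Rounded to 4 decimal places: P(Offshore blowout preventer fails to close) ≈ 0.8078.

0.8078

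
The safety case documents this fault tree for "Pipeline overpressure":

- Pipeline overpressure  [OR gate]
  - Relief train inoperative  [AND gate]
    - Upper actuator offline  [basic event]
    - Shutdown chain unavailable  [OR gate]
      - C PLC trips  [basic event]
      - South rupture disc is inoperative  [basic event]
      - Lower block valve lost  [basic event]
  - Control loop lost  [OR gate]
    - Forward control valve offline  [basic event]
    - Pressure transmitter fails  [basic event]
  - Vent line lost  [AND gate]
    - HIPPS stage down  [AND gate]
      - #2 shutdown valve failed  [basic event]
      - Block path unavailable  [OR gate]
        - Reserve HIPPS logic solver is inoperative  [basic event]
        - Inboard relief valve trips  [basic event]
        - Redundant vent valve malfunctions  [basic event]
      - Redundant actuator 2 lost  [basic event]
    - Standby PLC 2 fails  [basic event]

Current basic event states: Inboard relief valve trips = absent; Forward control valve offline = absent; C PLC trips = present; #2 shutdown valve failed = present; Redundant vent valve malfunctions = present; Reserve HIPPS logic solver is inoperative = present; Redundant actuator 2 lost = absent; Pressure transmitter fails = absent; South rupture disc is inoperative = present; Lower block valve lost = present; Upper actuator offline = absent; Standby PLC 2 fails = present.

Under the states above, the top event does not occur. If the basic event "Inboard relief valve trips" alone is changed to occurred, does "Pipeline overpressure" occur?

No

Counterfactual: set "Inboard relief valve trips" to occurred.
Shutdown chain unavailable [OR]: C PLC trips=occurs, South rupture disc is inoperative=occurs, Lower block valve lost=occurs → at least one input occurs → occurs.
Relief train inoperative [AND]: Upper actuator offline=not, Shutdown chain unavailable=occurs → not all inputs occur → does not occur.
Control loop lost [OR]: Forward control valve offline=not, Pressure transmitter fails=not → no input occurs → does not occur.
Block path unavailable [OR]: Reserve HIPPS logic solver is inoperative=occurs, Inboard relief valve trips=occurs, Redundant vent valve malfunctions=occurs → at least one input occurs → occurs.
HIPPS stage down [AND]: #2 shutdown valve failed=occurs, Block path unavailable=occurs, Redundant actuator 2 lost=not → not all inputs occur → does not occur.
Vent line lost [AND]: HIPPS stage down=not, Standby PLC 2 fails=occurs → not all inputs occur → does not occur.
Pipeline overpressure [OR]: Relief train inoperative=not, Control loop lost=not, Vent line lost=not → no input occurs → does not occur.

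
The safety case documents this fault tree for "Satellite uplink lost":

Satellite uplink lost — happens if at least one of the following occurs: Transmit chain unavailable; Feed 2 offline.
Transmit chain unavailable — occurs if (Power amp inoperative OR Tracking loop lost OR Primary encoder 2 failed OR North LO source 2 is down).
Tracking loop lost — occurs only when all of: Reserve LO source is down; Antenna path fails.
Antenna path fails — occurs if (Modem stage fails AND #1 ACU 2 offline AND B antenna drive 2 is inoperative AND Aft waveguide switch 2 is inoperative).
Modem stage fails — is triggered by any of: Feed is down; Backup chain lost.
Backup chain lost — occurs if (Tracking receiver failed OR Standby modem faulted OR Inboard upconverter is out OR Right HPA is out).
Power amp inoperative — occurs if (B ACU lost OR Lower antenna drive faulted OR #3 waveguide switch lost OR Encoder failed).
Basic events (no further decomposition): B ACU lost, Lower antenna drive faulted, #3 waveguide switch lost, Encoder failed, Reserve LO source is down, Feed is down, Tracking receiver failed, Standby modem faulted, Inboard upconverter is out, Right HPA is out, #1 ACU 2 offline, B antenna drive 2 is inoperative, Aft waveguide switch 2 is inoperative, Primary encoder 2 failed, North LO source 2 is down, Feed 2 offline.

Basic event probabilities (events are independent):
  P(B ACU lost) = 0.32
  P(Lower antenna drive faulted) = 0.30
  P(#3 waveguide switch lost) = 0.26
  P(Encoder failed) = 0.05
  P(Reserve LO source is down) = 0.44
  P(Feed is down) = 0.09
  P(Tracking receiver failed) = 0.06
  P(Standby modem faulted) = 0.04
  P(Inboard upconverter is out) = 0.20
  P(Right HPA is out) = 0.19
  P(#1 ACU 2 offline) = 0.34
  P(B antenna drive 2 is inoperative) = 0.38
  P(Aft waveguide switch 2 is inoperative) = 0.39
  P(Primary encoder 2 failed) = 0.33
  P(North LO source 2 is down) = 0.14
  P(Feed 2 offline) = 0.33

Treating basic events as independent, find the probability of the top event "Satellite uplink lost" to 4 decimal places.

P(Power amp inoperative) [OR] = 1 − (1−0.32) × (1−0.30) × (1−0.26) × (1−0.05) = 0.665372
P(Backup chain lost) [OR] = 1 − (1−0.06) × (1−0.04) × (1−0.20) × (1−0.19) = 0.415245
P(Modem stage fails) [OR] = 1 − (1−0.09) × (1−0.415245) = 0.467873
P(Antenna path fails) [AND] = 0.467873 × 0.34 × 0.38 × 0.39 = 0.023575
P(Tracking loop lost) [AND] = 0.44 × 0.023575 = 0.010373
P(Transmit chain unavailable) [OR] = 1 − (1−0.665372) × (1−0.010373) × (1−0.33) × (1−0.14) = 0.809187
P(Satellite uplink lost) [OR] = 1 − (1−0.809187) × (1−0.33) = 0.872155
Rounded to 4 decimal places: P(Satellite uplink lost) ≈ 0.8722.

0.8722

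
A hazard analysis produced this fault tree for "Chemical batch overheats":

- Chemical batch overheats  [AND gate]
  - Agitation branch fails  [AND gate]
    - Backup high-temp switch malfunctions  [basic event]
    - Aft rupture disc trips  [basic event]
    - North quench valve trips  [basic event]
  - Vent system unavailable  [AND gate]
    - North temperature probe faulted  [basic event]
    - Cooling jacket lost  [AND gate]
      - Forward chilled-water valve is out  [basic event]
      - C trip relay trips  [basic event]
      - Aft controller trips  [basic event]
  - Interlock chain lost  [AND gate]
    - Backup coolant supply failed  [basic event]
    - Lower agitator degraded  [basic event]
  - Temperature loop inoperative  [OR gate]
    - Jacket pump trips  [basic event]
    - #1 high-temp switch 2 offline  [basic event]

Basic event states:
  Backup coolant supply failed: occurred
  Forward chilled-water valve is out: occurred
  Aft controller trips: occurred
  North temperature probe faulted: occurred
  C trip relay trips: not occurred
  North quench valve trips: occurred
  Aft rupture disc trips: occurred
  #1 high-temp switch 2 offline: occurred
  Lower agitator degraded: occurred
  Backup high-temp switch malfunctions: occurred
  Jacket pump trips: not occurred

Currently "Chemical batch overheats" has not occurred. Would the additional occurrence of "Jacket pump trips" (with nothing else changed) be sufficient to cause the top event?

No

Counterfactual: set "Jacket pump trips" to occurred.
Agitation branch fails [AND]: Backup high-temp switch malfunctions=occurs, Aft rupture disc trips=occurs, North quench valve trips=occurs → all inputs occur → occurs.
Cooling jacket lost [AND]: Forward chilled-water valve is out=occurs, C trip relay trips=not, Aft controller trips=occurs → not all inputs occur → does not occur.
Vent system unavailable [AND]: North temperature probe faulted=occurs, Cooling jacket lost=not → not all inputs occur → does not occur.
Interlock chain lost [AND]: Backup coolant supply failed=occurs, Lower agitator degraded=occurs → all inputs occur → occurs.
Temperature loop inoperative [OR]: Jacket pump trips=occurs, #1 high-temp switch 2 offline=occurs → at least one input occurs → occurs.
Chemical batch overheats [AND]: Agitation branch fails=occurs, Vent system unavailable=not, Interlock chain lost=occurs, Temperature loop inoperative=occurs → not all inputs occur → does not occur.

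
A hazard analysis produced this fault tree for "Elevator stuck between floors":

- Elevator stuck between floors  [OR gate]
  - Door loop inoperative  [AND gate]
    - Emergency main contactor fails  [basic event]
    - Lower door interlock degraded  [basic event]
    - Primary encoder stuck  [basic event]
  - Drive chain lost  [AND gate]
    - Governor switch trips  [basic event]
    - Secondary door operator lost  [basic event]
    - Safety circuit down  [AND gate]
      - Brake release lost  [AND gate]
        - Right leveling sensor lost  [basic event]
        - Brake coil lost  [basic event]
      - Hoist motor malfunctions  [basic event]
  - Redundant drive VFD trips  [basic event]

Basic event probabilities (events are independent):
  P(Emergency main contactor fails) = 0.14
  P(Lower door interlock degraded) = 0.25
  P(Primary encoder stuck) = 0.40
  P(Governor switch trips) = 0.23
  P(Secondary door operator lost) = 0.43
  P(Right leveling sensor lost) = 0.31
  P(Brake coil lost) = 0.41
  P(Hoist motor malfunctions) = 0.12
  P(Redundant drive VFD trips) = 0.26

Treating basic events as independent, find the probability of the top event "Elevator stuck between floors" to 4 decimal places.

P(Door loop inoperative) [AND] = 0.14 × 0.25 × 0.40 = 0.014000
P(Brake release lost) [AND] = 0.31 × 0.41 = 0.127100
P(Safety circuit down) [AND] = 0.127100 × 0.12 = 0.015252
P(Drive chain lost) [AND] = 0.23 × 0.43 × 0.015252 = 0.001508
P(Elevator stuck between floors) [OR] = 1 − (1−0.014000) × (1−0.001508) × (1−0.26) = 0.271460
Rounded to 4 decimal places: P(Elevator stuck between floors) ≈ 0.2715.

0.2715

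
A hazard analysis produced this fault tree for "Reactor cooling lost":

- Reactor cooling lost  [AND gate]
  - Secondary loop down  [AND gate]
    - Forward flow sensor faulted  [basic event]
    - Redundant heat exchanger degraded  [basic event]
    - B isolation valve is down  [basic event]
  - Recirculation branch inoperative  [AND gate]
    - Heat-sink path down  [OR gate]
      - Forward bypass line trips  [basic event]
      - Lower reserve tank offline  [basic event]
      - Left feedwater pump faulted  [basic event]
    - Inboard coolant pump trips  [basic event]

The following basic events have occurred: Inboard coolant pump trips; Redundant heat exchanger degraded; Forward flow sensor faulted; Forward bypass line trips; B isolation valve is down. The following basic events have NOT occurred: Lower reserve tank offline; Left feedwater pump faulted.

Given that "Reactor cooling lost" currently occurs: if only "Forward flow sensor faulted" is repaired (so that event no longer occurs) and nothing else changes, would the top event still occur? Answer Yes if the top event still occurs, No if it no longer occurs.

Counterfactual: set "Forward flow sensor faulted" to not occurred.
Secondary loop down [AND]: Forward flow sensor faulted=not, Redundant heat exchanger degraded=occurs, B isolation valve is down=occurs → not all inputs occur → does not occur.
Heat-sink path down [OR]: Forward bypass line trips=occurs, Lower reserve tank offline=not, Left feedwater pump faulted=not → at least one input occurs → occurs.
Recirculation branch inoperative [AND]: Heat-sink path down=occurs, Inboard coolant pump trips=occurs → all inputs occur → occurs.
Reactor cooling lost [AND]: Secondary loop down=not, Recirculation branch inoperative=occurs → not all inputs occur → does not occur.

No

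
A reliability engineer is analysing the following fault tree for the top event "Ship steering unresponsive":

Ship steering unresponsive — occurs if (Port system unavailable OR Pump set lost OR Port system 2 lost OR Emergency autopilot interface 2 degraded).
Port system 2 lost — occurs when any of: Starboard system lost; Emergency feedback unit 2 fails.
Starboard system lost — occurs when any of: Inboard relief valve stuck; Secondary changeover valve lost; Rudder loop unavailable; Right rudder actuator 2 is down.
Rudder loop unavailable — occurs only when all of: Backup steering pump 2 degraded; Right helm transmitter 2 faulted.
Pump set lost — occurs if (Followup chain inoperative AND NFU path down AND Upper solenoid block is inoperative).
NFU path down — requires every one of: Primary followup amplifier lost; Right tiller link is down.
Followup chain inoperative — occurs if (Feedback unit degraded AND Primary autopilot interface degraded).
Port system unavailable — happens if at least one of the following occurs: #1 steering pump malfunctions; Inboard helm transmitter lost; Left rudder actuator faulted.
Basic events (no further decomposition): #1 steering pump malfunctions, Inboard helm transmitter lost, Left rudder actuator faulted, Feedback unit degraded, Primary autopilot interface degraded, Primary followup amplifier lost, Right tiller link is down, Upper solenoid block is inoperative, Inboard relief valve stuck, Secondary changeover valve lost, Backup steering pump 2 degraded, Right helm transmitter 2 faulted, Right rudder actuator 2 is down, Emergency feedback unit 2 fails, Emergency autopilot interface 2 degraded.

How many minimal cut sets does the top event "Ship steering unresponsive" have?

10

Port system unavailable [OR]: union of children's cut sets → 3 cut set(s).
Followup chain inoperative [AND]: one cut set from each child combined → 1 × 1 = 1 cut set(s).
NFU path down [AND]: one cut set from each child combined → 1 × 1 = 1 cut set(s).
Pump set lost [AND]: one cut set from each child combined → 1 × 1 × 1 = 1 cut set(s).
Rudder loop unavailable [AND]: one cut set from each child combined → 1 × 1 = 1 cut set(s).
Starboard system lost [OR]: union of children's cut sets → 4 cut set(s).
Port system 2 lost [OR]: union of children's cut sets → 5 cut set(s).
Ship steering unresponsive [OR]: union of children's cut sets → 10 cut set(s).
Minimal cut sets: {#1 steering pump malfunctions}; {Inboard helm transmitter lost}; {Left rudder actuator faulted}; {Feedback unit degraded, Primary autopilot interface degraded, Primary followup amplifier lost, Right tiller link is down, Upper solenoid block is inoperative}; {Inboard relief valve stuck}; {Secondary changeover valve lost}; {Backup steering pump 2 degraded, Right helm transmitter 2 faulted}; {Right rudder actuator 2 is down}; {Emergency feedback unit 2 fails}; {Emergency autopilot interface 2 degraded}.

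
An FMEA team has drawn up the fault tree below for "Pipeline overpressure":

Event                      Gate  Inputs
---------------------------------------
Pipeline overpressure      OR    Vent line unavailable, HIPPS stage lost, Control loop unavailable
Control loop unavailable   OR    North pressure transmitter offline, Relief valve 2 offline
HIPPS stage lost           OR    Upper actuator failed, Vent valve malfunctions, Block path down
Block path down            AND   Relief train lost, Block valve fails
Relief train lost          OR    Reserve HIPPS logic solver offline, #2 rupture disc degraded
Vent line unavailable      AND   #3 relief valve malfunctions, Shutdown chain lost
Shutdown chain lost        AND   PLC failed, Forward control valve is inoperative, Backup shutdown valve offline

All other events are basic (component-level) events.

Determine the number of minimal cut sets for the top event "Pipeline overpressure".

Shutdown chain lost [AND]: one cut set from each child combined → 1 × 1 × 1 = 1 cut set(s).
Vent line unavailable [AND]: one cut set from each child combined → 1 × 1 = 1 cut set(s).
Relief train lost [OR]: union of children's cut sets → 2 cut set(s).
Block path down [AND]: one cut set from each child combined → 2 × 1 = 2 cut set(s).
HIPPS stage lost [OR]: union of children's cut sets → 4 cut set(s).
Control loop unavailable [OR]: union of children's cut sets → 2 cut set(s).
Pipeline overpressure [OR]: union of children's cut sets → 7 cut set(s).
Minimal cut sets: {#3 relief valve malfunctions, Backup shutdown valve offline, Forward control valve is inoperative, PLC failed}; {Upper actuator failed}; {Vent valve malfunctions}; {Block valve fails, Reserve HIPPS logic solver offline}; {#2 rupture disc degraded, Block valve fails}; {North pressure transmitter offline}; {Relief valve 2 offline}.

7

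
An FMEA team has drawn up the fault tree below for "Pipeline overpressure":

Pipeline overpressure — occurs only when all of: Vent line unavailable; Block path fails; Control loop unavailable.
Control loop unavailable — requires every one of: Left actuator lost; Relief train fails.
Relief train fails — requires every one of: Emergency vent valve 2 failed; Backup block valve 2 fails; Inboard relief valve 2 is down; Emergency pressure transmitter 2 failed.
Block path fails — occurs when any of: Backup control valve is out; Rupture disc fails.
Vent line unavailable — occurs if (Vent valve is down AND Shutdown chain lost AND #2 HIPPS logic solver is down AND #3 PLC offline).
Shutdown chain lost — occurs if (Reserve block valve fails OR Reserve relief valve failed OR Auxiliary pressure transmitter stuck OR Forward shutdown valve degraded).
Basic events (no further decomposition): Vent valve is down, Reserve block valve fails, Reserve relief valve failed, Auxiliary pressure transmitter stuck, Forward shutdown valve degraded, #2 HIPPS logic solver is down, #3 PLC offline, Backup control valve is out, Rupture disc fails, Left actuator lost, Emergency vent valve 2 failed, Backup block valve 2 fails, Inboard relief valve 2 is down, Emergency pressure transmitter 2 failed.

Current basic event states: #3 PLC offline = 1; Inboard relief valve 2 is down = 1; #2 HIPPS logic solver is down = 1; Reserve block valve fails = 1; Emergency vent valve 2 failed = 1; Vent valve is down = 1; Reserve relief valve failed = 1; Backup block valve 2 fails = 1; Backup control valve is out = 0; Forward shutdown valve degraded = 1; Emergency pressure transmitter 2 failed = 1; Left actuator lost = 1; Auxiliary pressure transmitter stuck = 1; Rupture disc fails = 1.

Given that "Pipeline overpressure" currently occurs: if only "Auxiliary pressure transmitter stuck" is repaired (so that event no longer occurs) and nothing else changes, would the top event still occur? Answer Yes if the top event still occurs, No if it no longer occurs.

Counterfactual: set "Auxiliary pressure transmitter stuck" to not occurred.
Shutdown chain lost [OR]: Reserve block valve fails=occurs, Reserve relief valve failed=occurs, Auxiliary pressure transmitter stuck=not, Forward shutdown valve degraded=occurs → at least one input occurs → occurs.
Vent line unavailable [AND]: Vent valve is down=occurs, Shutdown chain lost=occurs, #2 HIPPS logic solver is down=occurs, #3 PLC offline=occurs → all inputs occur → occurs.
Block path fails [OR]: Backup control valve is out=not, Rupture disc fails=occurs → at least one input occurs → occurs.
Relief train fails [AND]: Emergency vent valve 2 failed=occurs, Backup block valve 2 fails=occurs, Inboard relief valve 2 is down=occurs, Emergency pressure transmitter 2 failed=occurs → all inputs occur → occurs.
Control loop unavailable [AND]: Left actuator lost=occurs, Relief train fails=occurs → all inputs occur → occurs.
Pipeline overpressure [AND]: Vent line unavailable=occurs, Block path fails=occurs, Control loop unavailable=occurs → all inputs occur → occurs.

Yes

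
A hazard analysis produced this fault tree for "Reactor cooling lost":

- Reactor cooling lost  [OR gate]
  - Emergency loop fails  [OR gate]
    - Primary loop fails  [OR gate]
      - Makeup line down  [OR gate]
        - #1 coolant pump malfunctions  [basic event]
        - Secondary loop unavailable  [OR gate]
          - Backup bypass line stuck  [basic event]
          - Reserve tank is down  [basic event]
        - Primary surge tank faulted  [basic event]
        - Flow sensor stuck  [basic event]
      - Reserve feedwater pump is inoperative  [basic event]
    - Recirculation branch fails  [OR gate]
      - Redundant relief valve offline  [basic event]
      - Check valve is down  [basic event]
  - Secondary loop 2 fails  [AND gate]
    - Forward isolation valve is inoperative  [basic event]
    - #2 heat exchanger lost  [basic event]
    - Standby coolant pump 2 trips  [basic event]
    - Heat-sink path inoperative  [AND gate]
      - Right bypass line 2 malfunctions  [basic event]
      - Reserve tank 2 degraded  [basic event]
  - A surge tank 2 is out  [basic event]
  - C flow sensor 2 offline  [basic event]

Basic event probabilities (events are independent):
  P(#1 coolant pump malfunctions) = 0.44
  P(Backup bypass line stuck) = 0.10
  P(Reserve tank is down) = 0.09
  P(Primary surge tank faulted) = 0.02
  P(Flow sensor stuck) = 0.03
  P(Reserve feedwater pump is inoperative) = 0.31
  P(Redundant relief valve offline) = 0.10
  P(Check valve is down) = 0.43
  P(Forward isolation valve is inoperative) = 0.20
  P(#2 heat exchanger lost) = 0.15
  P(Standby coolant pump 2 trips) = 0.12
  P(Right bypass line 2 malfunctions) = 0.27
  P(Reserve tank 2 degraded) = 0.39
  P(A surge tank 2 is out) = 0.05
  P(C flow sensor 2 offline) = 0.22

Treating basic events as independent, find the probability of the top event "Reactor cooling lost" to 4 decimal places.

0.8857

P(Secondary loop unavailable) [OR] = 1 − (1−0.10) × (1−0.09) = 0.181000
P(Makeup line down) [OR] = 1 − (1−0.44) × (1−0.181000) × (1−0.02) × (1−0.03) = 0.564017
P(Primary loop fails) [OR] = 1 − (1−0.564017) × (1−0.31) = 0.699172
P(Recirculation branch fails) [OR] = 1 − (1−0.10) × (1−0.43) = 0.487000
P(Emergency loop fails) [OR] = 1 − (1−0.699172) × (1−0.487000) = 0.845675
P(Heat-sink path inoperative) [AND] = 0.27 × 0.39 = 0.105300
P(Secondary loop 2 fails) [AND] = 0.20 × 0.15 × 0.12 × 0.105300 = 0.000379
P(Reactor cooling lost) [OR] = 1 − (1−0.845675) × (1−0.000379) × (1−0.05) × (1−0.22) = 0.885689
Rounded to 4 decimal places: P(Reactor cooling lost) ≈ 0.8857.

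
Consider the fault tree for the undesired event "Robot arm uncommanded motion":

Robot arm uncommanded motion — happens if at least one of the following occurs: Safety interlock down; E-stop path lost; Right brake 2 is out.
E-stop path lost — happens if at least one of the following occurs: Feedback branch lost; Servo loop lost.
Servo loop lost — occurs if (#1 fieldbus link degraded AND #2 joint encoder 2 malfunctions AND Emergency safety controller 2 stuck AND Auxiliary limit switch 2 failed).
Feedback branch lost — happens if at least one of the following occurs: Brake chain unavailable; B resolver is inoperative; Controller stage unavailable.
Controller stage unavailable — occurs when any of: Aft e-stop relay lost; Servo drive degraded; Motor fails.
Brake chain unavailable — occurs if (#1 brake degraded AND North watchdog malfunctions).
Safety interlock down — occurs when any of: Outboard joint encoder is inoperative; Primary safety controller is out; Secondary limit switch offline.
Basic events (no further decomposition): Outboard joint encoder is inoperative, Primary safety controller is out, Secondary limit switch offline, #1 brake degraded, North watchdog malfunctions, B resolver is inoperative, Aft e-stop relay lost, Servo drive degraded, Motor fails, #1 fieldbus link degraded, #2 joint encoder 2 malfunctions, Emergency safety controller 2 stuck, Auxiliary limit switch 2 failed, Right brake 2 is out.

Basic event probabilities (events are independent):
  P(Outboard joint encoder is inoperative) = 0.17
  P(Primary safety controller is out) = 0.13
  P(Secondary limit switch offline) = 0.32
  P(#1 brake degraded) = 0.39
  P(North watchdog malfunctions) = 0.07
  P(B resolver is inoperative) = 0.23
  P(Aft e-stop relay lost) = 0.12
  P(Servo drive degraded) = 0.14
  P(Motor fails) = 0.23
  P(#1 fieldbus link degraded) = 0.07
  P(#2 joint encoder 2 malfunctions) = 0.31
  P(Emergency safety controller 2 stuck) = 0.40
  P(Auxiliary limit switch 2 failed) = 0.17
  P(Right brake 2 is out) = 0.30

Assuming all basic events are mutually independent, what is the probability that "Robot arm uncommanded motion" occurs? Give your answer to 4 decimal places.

P(Safety interlock down) [OR] = 1 − (1−0.17) × (1−0.13) × (1−0.32) = 0.508972
P(Brake chain unavailable) [AND] = 0.39 × 0.07 = 0.027300
P(Controller stage unavailable) [OR] = 1 − (1−0.12) × (1−0.14) × (1−0.23) = 0.417264
P(Feedback branch lost) [OR] = 1 − (1−0.027300) × (1−0.23) × (1−0.417264) = 0.563543
P(Servo loop lost) [AND] = 0.07 × 0.31 × 0.40 × 0.17 = 0.001476
P(E-stop path lost) [OR] = 1 − (1−0.563543) × (1−0.001476) = 0.564187
P(Robot arm uncommanded motion) [OR] = 1 − (1−0.508972) × (1−0.564187) × (1−0.30) = 0.850203
Rounded to 4 decimal places: P(Robot arm uncommanded motion) ≈ 0.8502.

0.8502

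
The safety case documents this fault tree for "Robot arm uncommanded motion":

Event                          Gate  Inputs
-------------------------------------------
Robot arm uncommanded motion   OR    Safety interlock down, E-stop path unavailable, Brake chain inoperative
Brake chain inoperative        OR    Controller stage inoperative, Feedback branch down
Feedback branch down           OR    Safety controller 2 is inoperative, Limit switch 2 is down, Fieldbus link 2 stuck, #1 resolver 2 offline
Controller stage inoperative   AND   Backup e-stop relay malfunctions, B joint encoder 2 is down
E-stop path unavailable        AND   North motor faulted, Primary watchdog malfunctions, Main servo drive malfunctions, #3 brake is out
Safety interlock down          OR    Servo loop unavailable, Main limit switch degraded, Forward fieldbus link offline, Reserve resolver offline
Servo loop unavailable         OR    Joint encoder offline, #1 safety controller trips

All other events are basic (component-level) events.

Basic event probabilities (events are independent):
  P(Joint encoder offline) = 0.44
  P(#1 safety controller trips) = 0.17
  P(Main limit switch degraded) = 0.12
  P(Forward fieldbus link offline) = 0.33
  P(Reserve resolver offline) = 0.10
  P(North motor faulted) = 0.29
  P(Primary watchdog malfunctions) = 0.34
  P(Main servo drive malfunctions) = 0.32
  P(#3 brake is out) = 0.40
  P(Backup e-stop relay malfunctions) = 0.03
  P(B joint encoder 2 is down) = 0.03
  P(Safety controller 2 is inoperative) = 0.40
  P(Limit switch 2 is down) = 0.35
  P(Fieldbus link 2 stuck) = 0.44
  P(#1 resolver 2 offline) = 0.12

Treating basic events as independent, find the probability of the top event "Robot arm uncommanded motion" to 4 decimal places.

0.9532

P(Servo loop unavailable) [OR] = 1 − (1−0.44) × (1−0.17) = 0.535200
P(Safety interlock down) [OR] = 1 − (1−0.535200) × (1−0.12) × (1−0.33) × (1−0.10) = 0.753359
P(E-stop path unavailable) [AND] = 0.29 × 0.34 × 0.32 × 0.40 = 0.012621
P(Controller stage inoperative) [AND] = 0.03 × 0.03 = 0.000900
P(Feedback branch down) [OR] = 1 − (1−0.40) × (1−0.35) × (1−0.44) × (1−0.12) = 0.807808
P(Brake chain inoperative) [OR] = 1 − (1−0.000900) × (1−0.807808) = 0.807981
P(Robot arm uncommanded motion) [OR] = 1 − (1−0.753359) × (1−0.012621) × (1−0.807981) = 0.953238
Rounded to 4 decimal places: P(Robot arm uncommanded motion) ≈ 0.9532.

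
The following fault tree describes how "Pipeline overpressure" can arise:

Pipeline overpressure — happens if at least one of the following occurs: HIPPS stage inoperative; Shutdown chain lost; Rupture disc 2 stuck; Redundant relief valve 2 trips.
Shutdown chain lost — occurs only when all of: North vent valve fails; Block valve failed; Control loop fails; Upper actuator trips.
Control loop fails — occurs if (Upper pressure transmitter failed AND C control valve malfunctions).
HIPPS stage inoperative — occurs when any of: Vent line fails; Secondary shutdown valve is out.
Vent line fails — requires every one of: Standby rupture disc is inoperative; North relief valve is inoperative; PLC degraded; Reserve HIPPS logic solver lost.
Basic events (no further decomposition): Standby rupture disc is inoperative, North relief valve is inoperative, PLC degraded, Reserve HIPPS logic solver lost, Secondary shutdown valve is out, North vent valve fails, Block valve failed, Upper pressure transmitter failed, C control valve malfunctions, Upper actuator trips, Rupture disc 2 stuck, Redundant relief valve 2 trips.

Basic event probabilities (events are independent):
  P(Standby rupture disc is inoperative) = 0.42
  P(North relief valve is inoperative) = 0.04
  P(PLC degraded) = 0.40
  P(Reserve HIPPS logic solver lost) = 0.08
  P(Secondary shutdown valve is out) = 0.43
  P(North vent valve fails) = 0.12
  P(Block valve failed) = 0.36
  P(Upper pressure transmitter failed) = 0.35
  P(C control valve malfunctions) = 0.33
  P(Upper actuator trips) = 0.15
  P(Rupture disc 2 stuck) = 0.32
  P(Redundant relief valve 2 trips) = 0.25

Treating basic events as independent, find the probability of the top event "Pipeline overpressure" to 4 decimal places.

P(Vent line fails) [AND] = 0.42 × 0.04 × 0.40 × 0.08 = 0.000538
P(HIPPS stage inoperative) [OR] = 1 − (1−0.000538) × (1−0.43) = 0.430307
P(Control loop fails) [AND] = 0.35 × 0.33 = 0.115500
P(Shutdown chain lost) [AND] = 0.12 × 0.36 × 0.115500 × 0.15 = 0.000748
P(Pipeline overpressure) [OR] = 1 − (1−0.430307) × (1−0.000748) × (1−0.32) × (1−0.25) = 0.709674
Rounded to 4 decimal places: P(Pipeline overpressure) ≈ 0.7097.

0.7097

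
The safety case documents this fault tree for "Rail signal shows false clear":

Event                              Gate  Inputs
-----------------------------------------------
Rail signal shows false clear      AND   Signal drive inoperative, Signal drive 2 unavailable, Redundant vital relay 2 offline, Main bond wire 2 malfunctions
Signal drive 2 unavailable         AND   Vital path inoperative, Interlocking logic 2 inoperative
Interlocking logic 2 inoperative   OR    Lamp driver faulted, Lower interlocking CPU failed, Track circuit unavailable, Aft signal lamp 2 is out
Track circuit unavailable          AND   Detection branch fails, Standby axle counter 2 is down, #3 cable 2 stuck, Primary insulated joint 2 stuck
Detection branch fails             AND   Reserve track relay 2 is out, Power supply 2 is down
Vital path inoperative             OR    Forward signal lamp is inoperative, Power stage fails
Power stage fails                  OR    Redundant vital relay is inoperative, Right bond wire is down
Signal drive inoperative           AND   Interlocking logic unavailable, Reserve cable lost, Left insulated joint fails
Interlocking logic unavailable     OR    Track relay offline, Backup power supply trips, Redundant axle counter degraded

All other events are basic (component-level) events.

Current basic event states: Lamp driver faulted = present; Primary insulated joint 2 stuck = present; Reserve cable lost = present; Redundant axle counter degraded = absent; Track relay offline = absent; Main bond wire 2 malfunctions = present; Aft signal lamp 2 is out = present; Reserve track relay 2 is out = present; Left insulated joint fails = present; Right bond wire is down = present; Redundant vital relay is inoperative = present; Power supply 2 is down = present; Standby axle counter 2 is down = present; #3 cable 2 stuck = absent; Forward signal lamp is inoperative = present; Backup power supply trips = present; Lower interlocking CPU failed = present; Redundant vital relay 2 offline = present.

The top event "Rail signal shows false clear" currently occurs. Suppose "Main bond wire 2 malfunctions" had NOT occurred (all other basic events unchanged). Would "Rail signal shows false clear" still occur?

No

Counterfactual: set "Main bond wire 2 malfunctions" to not occurred.
Interlocking logic unavailable [OR]: Track relay offline=not, Backup power supply trips=occurs, Redundant axle counter degraded=not → at least one input occurs → occurs.
Signal drive inoperative [AND]: Interlocking logic unavailable=occurs, Reserve cable lost=occurs, Left insulated joint fails=occurs → all inputs occur → occurs.
Power stage fails [OR]: Redundant vital relay is inoperative=occurs, Right bond wire is down=occurs → at least one input occurs → occurs.
Vital path inoperative [OR]: Forward signal lamp is inoperative=occurs, Power stage fails=occurs → at least one input occurs → occurs.
Detection branch fails [AND]: Reserve track relay 2 is out=occurs, Power supply 2 is down=occurs → all inputs occur → occurs.
Track circuit unavailable [AND]: Detection branch fails=occurs, Standby axle counter 2 is down=occurs, #3 cable 2 stuck=not, Primary insulated joint 2 stuck=occurs → not all inputs occur → does not occur.
Interlocking logic 2 inoperative [OR]: Lamp driver faulted=occurs, Lower interlocking CPU failed=occurs, Track circuit unavailable=not, Aft signal lamp 2 is out=occurs → at least one input occurs → occurs.
Signal drive 2 unavailable [AND]: Vital path inoperative=occurs, Interlocking logic 2 inoperative=occurs → all inputs occur → occurs.
Rail signal shows false clear [AND]: Signal drive inoperative=occurs, Signal drive 2 unavailable=occurs, Redundant vital relay 2 offline=occurs, Main bond wire 2 malfunctions=not → not all inputs occur → does not occur.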